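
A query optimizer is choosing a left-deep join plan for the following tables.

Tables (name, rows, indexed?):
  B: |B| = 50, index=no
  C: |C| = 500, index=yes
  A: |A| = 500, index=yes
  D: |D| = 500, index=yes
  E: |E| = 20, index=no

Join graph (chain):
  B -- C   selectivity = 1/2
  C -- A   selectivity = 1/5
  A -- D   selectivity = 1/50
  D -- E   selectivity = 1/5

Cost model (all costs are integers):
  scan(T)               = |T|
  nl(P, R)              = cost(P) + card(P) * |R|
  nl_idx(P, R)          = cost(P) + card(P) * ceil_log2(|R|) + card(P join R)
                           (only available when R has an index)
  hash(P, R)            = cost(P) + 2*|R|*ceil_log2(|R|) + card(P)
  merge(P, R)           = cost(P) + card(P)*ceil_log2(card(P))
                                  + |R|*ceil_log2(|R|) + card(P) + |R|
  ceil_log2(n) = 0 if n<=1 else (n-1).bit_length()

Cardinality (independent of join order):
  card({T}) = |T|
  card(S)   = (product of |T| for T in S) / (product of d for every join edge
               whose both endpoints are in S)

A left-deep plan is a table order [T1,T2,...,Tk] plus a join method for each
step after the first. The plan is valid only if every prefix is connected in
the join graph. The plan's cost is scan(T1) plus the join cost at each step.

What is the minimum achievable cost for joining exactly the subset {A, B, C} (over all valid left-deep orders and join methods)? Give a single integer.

Selinger DP over subsets of {A,B,C}:
  {B}: scan cost=50, card=50
  {C}: scan cost=500, card=500
  {A}: scan cost=500, card=500
  {BC}: card=12500; try (B,hash)→1600, (C,merge)→5400, (B,merge)→5850, (C,hash)→9100, (C,nl_idx)→13000, (C,nl)→25050 …(+1); best=1600 via (B,hash)
  {AC}: card=50000; try (C,hash)→10000, (A,hash)→10000, (C,merge)→10500, (A,merge)→10500, (C,nl_idx)→55000, (A,nl_idx)→55000 …(+2); best=10000 via (C,hash)
  {ABC}: card=1250000; try (A,hash)→23100, (B,hash)→60600, (A,merge)→194100, (B,merge)→860350, (A,nl_idx)→1364100, (B,nl)→2510000 …(+1); best=23100 via (A,hash)

23100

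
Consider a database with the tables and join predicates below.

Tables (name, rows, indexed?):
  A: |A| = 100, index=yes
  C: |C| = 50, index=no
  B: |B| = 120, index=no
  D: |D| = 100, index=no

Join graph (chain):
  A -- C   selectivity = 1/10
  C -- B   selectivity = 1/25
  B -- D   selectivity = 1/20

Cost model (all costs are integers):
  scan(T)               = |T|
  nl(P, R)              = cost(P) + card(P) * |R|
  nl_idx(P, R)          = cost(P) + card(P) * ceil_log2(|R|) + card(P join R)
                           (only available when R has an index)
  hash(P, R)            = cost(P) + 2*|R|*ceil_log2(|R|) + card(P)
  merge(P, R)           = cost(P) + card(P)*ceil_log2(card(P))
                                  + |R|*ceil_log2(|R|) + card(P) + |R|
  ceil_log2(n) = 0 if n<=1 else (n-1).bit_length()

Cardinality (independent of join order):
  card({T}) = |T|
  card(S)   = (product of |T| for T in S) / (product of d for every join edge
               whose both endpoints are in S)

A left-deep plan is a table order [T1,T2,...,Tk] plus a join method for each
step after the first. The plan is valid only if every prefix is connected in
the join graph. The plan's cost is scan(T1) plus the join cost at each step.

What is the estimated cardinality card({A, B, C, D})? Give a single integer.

Tables in S: A(100), B(120), C(50), D(100)
Edges inside S: A-C(d=10), C-B(d=25), B-D(d=20)
numerator = 100 * 120 * 50 * 100 = 60000000
denominator = 10 * 25 * 20 = 5000
card(S) = 60000000 / 5000 = 12000

12000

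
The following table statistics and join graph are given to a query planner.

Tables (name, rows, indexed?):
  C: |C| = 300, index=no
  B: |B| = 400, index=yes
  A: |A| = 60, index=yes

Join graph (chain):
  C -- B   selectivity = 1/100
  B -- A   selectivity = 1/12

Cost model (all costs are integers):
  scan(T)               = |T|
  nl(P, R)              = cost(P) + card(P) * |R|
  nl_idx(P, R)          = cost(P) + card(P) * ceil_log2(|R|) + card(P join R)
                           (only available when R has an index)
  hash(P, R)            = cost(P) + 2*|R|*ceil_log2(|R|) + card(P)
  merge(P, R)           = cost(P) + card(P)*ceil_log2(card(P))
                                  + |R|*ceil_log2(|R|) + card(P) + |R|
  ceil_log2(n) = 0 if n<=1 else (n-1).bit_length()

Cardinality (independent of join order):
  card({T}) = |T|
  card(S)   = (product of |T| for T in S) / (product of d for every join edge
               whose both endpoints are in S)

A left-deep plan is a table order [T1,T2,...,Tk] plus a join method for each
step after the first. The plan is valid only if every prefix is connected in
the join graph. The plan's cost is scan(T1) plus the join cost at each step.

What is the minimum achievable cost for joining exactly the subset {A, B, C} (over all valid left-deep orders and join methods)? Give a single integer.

6120

Selinger DP over subsets of {A,B,C}:
  {C}: scan cost=300, card=300
  {B}: scan cost=400, card=400
  {A}: scan cost=60, card=60
  {BC}: card=1200; try (B,nl_idx)→4200, (C,hash)→6200, (B,merge)→7300, (C,merge)→7400, (B,hash)→7800, (B,nl)→120300 …(+1); best=4200 via (B,nl_idx)
  {AB}: card=2000; try (A,hash)→1520, (B,nl_idx)→2600, (B,merge)→4480, (A,nl_idx)→4800, (A,merge)→4820, (B,hash)→7320 …(+2); best=1520 via (A,hash)
  {ABC}: card=6000; try (A,hash)→6120, (C,hash)→8920, (A,nl_idx)→17400, (A,merge)→19020, (C,merge)→28520, (A,nl)→76200 …(+1); best=6120 via (A,hash)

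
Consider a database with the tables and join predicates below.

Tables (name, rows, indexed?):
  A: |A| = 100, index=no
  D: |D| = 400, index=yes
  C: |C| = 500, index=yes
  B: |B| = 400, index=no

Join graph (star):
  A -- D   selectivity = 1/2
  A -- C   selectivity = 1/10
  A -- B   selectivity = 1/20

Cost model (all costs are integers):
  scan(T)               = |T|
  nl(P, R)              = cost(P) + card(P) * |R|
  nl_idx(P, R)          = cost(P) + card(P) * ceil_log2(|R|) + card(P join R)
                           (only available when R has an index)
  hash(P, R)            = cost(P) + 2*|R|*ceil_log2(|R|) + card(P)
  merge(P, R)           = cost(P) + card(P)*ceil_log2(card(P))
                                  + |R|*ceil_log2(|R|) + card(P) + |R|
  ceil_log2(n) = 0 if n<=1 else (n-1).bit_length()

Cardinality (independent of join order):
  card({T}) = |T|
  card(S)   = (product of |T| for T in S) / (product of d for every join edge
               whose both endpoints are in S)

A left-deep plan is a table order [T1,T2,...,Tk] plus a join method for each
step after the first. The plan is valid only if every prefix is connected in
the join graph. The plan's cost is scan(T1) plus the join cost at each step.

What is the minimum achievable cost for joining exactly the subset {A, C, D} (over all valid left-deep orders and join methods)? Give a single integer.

14600

Selinger DP over subsets of {A,C,D}:
  {A}: scan cost=100, card=100
  {D}: scan cost=400, card=400
  {C}: scan cost=500, card=500
  {AD}: card=20000; try (A,hash)→2200, (D,merge)→4900, (A,merge)→5200, (D,hash)→7400, (D,nl_idx)→21000, (D,nl)→40100 …(+1); best=2200 via (A,hash)
  {AC}: card=5000; try (A,hash)→2400, (C,merge)→5900, (C,nl_idx)→6000, (A,merge)→6300, (C,hash)→9200, (C,nl)→50100 …(+1); best=2400 via (A,hash)
  {ACD}: card=1000000; try (D,hash)→14600, (C,hash)→31200, (D,merge)→76400, (C,merge)→327200, (D,nl_idx)→1047400, (C,nl_idx)→1182200 …(+2); best=14600 via (D,hash)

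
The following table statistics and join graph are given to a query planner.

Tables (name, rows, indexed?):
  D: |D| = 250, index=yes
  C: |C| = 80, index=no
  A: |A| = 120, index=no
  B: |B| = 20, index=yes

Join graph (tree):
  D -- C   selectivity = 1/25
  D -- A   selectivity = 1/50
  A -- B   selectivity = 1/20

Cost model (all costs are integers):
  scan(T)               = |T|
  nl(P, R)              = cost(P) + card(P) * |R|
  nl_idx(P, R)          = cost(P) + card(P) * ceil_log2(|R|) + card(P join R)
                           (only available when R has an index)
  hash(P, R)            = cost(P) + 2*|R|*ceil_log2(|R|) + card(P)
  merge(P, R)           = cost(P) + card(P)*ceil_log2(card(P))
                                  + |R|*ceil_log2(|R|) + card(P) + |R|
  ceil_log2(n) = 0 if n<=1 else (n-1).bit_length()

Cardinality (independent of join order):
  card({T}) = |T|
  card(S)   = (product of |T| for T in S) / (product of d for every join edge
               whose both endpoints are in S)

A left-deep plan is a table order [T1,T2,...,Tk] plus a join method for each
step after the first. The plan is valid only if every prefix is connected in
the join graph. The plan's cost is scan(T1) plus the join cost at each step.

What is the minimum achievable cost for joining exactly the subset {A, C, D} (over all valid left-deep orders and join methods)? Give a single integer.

3400

Selinger DP over subsets of {A,C,D}:
  {D}: scan cost=250, card=250
  {C}: scan cost=80, card=80
  {A}: scan cost=120, card=120
  {CD}: card=800; try (D,nl_idx)→1520, (C,hash)→1620, (D,merge)→2970, (C,merge)→3140, (D,hash)→4160, (D,nl)→20080 …(+1); best=1520 via (D,nl_idx)
  {AD}: card=600; try (D,nl_idx)→1680, (A,hash)→2180, (D,merge)→3330, (A,merge)→3460, (D,hash)→4240, (D,nl)→30120 …(+1); best=1680 via (D,nl_idx)
  {ACD}: card=1920; try (C,hash)→3400, (A,hash)→4000, (C,merge)→8920, (A,merge)→11280, (C,nl)→49680, (A,nl)→97520; best=3400 via (C,hash)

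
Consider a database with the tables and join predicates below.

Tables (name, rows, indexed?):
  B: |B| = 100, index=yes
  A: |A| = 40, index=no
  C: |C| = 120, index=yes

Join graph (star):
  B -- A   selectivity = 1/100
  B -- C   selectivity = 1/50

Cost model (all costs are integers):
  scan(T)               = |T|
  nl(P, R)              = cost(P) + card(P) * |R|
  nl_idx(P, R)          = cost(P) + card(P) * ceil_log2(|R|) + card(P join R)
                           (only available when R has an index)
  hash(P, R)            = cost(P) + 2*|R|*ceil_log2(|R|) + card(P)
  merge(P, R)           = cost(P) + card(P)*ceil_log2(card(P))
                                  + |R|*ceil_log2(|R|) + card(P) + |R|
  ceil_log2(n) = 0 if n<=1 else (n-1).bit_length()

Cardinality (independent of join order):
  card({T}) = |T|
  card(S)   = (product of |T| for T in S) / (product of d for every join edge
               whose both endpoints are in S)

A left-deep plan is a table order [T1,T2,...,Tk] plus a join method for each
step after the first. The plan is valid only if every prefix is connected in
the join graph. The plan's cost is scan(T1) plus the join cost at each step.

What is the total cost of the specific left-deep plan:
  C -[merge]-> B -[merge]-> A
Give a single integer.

step 1: scan C: cost=120, card=120
step 2: join B via merge
    card(P join B) = 120*100/(50) = 240
    cost = 120 + 120*7 + 100*7 + 120 + 100 = 1880
step 3: join A via merge
    card(P join A) = 240*40/(100) = 96
    cost = 1880 + 240*8 + 40*6 + 240 + 40 = 4320

4320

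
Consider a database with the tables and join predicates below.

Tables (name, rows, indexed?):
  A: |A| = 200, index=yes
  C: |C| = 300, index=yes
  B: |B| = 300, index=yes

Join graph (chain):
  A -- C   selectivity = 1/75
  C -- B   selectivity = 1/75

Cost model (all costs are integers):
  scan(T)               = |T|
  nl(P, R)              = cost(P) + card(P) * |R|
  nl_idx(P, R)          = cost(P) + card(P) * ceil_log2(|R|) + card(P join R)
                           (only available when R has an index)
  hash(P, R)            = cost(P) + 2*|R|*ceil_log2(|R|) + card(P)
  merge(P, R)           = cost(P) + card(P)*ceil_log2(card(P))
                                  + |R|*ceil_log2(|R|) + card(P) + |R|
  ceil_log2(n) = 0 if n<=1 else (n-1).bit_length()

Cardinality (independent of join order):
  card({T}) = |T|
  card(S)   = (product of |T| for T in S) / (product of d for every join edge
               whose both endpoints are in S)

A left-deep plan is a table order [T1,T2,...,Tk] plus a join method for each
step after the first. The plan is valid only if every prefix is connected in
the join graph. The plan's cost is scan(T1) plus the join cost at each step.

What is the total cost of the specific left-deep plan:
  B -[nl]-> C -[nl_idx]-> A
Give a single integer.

103100

step 1: scan B: cost=300, card=300
step 2: join C via nl
    card(P join C) = 300*300/(75) = 1200
    cost = 300 + 300*300 = 90300
step 3: join A via nl_idx
    card(P join A) = 1200*200/(75) = 3200
    cost = 90300 + 1200*8 + 3200 = 103100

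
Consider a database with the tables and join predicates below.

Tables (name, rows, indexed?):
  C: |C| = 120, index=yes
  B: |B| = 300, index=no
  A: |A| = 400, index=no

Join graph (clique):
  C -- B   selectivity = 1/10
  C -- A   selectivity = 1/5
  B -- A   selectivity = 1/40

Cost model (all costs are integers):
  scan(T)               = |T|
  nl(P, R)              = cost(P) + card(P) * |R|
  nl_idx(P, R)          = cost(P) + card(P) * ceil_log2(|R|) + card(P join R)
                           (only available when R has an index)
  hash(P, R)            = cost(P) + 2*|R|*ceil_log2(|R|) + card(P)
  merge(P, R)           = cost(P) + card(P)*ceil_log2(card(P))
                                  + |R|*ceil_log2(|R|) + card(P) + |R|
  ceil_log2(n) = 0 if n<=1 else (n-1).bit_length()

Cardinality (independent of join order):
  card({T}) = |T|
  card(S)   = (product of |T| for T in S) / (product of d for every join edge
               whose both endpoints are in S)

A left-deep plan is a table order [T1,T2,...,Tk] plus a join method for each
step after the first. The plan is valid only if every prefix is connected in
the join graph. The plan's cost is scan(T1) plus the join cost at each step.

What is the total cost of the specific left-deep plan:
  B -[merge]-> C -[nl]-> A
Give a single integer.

1444260

step 1: scan B: cost=300, card=300
step 2: join C via merge
    card(P join C) = 300*120/(10) = 3600
    cost = 300 + 300*9 + 120*7 + 300 + 120 = 4260
step 3: join A via nl
    card(P join A) = 3600*400/(5*40) = 7200
    cost = 4260 + 3600*400 = 1444260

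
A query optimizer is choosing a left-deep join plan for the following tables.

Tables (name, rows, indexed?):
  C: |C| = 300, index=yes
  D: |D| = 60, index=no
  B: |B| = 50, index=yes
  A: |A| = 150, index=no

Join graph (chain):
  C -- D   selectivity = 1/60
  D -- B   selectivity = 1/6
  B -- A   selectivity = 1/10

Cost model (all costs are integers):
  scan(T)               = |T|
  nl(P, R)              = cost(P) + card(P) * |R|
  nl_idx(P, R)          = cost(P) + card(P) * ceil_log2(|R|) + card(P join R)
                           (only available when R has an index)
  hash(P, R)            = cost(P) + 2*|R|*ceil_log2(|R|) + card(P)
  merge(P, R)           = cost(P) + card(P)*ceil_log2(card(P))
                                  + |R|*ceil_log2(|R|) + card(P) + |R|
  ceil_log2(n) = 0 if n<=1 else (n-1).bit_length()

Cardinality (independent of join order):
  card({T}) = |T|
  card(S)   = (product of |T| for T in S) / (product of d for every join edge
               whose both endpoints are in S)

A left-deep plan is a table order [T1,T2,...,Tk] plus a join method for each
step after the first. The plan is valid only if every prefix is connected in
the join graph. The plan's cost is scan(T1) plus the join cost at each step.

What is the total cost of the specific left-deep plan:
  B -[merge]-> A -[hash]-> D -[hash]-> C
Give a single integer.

16120

step 1: scan B: cost=50, card=50
step 2: join A via merge
    card(P join A) = 50*150/(10) = 750
    cost = 50 + 50*6 + 150*8 + 50 + 150 = 1750
step 3: join D via hash
    card(P join D) = 750*60/(6) = 7500
    cost = 1750 + 2*60*6 + 750 = 3220
step 4: join C via hash
    card(P join C) = 7500*300/(60) = 37500
    cost = 3220 + 2*300*9 + 7500 = 16120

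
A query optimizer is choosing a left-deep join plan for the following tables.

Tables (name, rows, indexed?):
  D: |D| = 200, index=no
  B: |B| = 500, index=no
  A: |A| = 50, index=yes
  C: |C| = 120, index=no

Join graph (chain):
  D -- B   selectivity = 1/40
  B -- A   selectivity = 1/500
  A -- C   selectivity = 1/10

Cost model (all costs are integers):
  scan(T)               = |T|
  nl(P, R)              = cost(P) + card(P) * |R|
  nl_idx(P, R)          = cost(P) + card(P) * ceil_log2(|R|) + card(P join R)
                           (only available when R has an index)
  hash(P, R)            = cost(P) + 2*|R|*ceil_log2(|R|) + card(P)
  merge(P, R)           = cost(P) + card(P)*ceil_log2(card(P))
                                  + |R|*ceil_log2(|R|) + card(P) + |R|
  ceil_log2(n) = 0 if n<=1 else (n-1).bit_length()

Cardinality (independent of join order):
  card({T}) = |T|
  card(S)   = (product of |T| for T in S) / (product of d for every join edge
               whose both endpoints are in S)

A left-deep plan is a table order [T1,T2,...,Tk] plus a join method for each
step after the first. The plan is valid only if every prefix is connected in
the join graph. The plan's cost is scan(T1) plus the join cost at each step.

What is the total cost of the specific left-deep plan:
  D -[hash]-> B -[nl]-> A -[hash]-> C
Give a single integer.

136330

step 1: scan D: cost=200, card=200
step 2: join B via hash
    card(P join B) = 200*500/(40) = 2500
    cost = 200 + 2*500*9 + 200 = 9400
step 3: join A via nl
    card(P join A) = 2500*50/(500) = 250
    cost = 9400 + 2500*50 = 134400
step 4: join C via hash
    card(P join C) = 250*120/(10) = 3000
    cost = 134400 + 2*120*7 + 250 = 136330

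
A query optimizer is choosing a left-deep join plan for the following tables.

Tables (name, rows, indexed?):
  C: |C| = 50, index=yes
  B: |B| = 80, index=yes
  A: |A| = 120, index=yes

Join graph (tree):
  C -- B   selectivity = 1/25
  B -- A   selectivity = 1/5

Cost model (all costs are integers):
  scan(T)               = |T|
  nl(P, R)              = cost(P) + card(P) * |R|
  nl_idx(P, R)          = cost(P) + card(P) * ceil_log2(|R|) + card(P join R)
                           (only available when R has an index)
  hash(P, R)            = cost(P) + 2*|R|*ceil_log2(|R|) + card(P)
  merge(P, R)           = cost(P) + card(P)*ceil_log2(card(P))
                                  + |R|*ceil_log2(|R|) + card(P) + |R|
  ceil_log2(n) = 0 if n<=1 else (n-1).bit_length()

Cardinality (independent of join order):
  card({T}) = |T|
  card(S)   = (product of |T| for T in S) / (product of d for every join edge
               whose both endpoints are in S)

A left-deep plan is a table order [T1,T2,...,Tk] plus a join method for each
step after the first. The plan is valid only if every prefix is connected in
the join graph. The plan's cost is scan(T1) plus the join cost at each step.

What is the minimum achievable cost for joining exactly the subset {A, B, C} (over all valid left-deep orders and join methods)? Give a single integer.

Selinger DP over subsets of {A,B,C}:
  {C}: scan cost=50, card=50
  {B}: scan cost=80, card=80
  {A}: scan cost=120, card=120
  {BC}: card=160; try (B,nl_idx)→560, (C,nl_idx)→720, (C,hash)→760, (B,merge)→1040, (C,merge)→1070, (B,hash)→1220 …(+2); best=560 via (B,nl_idx)
  {AB}: card=1920; try (B,hash)→1360, (A,merge)→1680, (B,merge)→1720, (A,hash)→1840, (A,nl_idx)→2560, (B,nl_idx)→2880 …(+2); best=1360 via (B,hash)
  {ABC}: card=3840; try (A,hash)→2400, (A,merge)→2960, (C,hash)→3880, (A,nl_idx)→5520, (C,nl_idx)→16720, (A,nl)→19760 …(+2); best=2400 via (A,hash)

2400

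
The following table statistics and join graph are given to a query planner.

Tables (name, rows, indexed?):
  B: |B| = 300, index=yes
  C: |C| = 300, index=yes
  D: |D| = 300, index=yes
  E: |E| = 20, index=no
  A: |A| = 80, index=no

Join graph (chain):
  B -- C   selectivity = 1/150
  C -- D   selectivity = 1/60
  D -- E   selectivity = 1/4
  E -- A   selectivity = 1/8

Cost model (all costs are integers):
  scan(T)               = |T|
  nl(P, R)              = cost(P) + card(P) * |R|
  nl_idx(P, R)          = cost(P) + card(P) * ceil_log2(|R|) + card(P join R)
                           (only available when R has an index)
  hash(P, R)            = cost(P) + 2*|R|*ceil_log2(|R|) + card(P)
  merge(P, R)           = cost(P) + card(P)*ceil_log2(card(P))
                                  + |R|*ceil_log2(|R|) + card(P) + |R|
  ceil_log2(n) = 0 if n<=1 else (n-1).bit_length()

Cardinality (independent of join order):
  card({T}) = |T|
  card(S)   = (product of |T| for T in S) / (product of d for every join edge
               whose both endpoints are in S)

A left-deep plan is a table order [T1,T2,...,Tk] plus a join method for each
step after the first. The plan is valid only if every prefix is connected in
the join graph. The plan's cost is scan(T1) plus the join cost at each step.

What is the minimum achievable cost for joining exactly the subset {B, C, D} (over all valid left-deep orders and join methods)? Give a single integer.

9600

Selinger DP over subsets of {B,C,D}:
  {B}: scan cost=300, card=300
  {C}: scan cost=300, card=300
  {D}: scan cost=300, card=300
  {BC}: card=600; try (C,nl_idx)→3600, (B,nl_idx)→3600, (C,hash)→6000, (B,hash)→6000, (C,merge)→6300, (B,merge)→6300 …(+2); best=3600 via (C,nl_idx)
  {CD}: card=1500; try (D,nl_idx)→4500, (C,nl_idx)→4500, (D,hash)→6000, (C,hash)→6000, (D,merge)→6300, (C,merge)→6300 …(+2); best=4500 via (D,nl_idx)
  {BCD}: card=3000; try (D,hash)→9600, (B,hash)→11400, (D,nl_idx)→12000, (D,merge)→13200, (B,nl_idx)→21000, (B,merge)→25500 …(+2); best=9600 via (D,hash)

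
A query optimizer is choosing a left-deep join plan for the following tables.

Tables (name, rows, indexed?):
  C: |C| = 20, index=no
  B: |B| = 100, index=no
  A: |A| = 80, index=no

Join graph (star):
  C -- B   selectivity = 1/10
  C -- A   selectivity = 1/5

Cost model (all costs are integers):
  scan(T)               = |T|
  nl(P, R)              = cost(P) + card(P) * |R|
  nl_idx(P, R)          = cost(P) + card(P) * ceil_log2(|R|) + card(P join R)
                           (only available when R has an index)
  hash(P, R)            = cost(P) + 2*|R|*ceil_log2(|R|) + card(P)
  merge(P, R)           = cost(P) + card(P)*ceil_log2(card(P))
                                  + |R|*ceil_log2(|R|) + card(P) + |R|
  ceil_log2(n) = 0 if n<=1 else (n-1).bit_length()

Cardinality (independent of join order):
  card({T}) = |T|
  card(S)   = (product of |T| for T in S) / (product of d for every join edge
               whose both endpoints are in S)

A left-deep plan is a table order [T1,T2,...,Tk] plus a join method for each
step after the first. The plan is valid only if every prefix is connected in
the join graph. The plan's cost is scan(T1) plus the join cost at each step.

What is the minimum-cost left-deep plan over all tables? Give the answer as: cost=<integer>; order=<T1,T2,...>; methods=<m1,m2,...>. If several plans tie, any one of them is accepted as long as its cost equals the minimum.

cost=1720; order=B,C,A; methods=hash,hash

Selinger DP (subsets sized 1..n):
  {C}: scan cost=20, card=20
  {B}: scan cost=100, card=100
  {A}: scan cost=80, card=80
  {BC}: card=200; try (C,hash)→400, (B,merge)→940, (C,merge)→1020, (B,hash)→1440, (B,nl)→2020, (C,nl)→2100; best=400 via (C,hash)
  {AC}: card=320; try (C,hash)→360, (A,merge)→780, (C,merge)→840, (A,hash)→1160, (A,nl)→1620, (C,nl)→1680; best=360 via (C,hash)
  {ABC}: card=3200; try (A,hash)→1720, (B,hash)→2080, (A,merge)→2840, (B,merge)→4360, (A,nl)→16400, (B,nl)→32360; best=1720 via (A,hash)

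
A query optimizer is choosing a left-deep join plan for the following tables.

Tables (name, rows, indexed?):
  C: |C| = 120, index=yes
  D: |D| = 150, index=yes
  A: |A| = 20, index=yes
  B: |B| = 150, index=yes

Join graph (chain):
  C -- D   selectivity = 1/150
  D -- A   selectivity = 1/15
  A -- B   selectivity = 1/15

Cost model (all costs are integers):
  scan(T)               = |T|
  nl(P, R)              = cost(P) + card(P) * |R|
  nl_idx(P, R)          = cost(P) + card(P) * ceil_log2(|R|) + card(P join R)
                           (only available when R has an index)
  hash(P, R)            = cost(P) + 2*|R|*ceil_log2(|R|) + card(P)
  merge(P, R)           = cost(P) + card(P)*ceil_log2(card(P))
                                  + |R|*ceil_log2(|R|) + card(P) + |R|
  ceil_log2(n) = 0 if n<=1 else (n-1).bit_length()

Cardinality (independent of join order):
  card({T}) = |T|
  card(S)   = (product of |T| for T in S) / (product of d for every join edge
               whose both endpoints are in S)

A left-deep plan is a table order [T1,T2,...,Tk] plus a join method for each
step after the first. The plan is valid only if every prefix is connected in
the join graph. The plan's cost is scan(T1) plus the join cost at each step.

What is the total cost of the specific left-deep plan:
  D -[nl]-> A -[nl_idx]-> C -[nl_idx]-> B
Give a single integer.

7590

step 1: scan D: cost=150, card=150
step 2: join A via nl
    card(P join A) = 150*20/(15) = 200
    cost = 150 + 150*20 = 3150
step 3: join C via nl_idx
    card(P join C) = 200*120/(150) = 160
    cost = 3150 + 200*7 + 160 = 4710
step 4: join B via nl_idx
    card(P join B) = 160*150/(15) = 1600
    cost = 4710 + 160*8 + 1600 = 7590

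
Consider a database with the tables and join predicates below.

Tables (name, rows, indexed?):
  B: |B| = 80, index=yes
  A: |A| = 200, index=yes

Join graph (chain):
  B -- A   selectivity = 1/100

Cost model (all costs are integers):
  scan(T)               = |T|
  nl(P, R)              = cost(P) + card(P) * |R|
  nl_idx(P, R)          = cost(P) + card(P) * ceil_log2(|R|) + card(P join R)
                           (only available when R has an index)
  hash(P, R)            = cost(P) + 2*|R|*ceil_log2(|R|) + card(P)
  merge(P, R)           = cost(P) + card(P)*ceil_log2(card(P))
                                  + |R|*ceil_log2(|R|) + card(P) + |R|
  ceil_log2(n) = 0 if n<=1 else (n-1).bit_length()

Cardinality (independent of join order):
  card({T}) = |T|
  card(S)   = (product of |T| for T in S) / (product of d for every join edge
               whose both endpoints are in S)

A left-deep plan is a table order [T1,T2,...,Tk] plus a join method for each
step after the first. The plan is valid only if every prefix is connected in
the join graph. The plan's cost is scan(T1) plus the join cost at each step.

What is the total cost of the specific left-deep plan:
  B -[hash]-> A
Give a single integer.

step 1: scan B: cost=80, card=80
step 2: join A via hash
    card(P join A) = 80*200/(100) = 160
    cost = 80 + 2*200*8 + 80 = 3360

3360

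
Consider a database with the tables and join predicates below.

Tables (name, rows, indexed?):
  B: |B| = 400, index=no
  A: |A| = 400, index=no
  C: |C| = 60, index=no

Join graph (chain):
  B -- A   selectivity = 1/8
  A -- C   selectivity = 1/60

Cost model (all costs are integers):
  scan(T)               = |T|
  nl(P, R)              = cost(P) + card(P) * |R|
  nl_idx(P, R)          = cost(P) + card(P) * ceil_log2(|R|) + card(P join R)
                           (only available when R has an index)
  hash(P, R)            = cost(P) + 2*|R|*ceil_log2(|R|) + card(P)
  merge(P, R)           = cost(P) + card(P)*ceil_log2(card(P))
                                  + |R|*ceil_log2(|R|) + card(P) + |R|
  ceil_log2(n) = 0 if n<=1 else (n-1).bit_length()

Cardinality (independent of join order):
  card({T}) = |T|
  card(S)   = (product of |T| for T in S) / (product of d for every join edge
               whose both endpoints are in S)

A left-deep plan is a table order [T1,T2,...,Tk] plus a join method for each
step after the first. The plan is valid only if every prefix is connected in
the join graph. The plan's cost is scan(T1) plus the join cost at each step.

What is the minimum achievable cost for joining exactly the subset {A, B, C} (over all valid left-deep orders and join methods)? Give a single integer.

9120

Selinger DP over subsets of {A,B,C}:
  {B}: scan cost=400, card=400
  {A}: scan cost=400, card=400
  {C}: scan cost=60, card=60
  {AB}: card=20000; try (B,hash)→8000, (A,hash)→8000, (B,merge)→8400, (A,merge)→8400, (B,nl)→160400, (A,nl)→160400; best=8000 via (B,hash)
  {AC}: card=400; try (C,hash)→1520, (A,merge)→4480, (C,merge)→4820, (A,hash)→7320, (A,nl)→24060, (C,nl)→24400; best=1520 via (C,hash)
  {ABC}: card=20000; try (B,hash)→9120, (B,merge)→9520, (C,hash)→28720, (B,nl)→161520, (C,merge)→328420, (C,nl)→1208000; best=9120 via (B,hash)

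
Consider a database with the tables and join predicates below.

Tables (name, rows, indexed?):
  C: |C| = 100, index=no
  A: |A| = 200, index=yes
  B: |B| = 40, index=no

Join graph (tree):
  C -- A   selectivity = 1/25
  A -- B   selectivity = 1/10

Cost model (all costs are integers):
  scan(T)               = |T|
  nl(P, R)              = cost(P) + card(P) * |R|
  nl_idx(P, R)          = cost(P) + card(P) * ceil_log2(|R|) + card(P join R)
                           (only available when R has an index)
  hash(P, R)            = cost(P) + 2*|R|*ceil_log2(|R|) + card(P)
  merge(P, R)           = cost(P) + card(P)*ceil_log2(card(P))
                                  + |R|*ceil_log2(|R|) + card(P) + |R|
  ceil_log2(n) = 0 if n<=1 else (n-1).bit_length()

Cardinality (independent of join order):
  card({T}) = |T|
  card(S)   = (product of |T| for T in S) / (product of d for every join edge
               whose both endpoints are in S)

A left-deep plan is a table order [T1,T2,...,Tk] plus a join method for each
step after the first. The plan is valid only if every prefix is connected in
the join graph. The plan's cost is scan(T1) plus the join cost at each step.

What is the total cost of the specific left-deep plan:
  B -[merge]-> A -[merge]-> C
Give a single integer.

step 1: scan B: cost=40, card=40
step 2: join A via merge
    card(P join A) = 40*200/(10) = 800
    cost = 40 + 40*6 + 200*8 + 40 + 200 = 2120
step 3: join C via merge
    card(P join C) = 800*100/(25) = 3200
    cost = 2120 + 800*10 + 100*7 + 800 + 100 = 11720

11720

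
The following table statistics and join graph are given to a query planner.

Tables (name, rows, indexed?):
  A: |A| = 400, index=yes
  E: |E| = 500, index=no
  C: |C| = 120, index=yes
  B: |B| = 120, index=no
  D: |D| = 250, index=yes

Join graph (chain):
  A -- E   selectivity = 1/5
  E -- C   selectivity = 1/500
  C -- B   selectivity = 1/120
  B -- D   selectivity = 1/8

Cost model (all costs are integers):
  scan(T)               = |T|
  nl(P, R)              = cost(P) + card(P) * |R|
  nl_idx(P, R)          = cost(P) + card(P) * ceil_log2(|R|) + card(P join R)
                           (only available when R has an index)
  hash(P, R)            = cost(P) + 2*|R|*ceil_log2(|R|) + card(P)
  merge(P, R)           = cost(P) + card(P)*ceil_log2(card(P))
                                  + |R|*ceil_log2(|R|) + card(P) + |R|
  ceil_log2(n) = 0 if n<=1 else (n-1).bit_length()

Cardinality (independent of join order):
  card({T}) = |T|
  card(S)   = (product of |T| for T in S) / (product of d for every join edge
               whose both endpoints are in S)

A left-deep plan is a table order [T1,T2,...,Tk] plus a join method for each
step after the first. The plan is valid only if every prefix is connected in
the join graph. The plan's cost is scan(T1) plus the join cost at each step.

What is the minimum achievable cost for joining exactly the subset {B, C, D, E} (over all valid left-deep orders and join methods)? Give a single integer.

7690

Selinger DP over subsets of {B,C,D,E}:
  {E}: scan cost=500, card=500
  {C}: scan cost=120, card=120
  {B}: scan cost=120, card=120
  {D}: scan cost=250, card=250
  {CE}: card=120; try (C,hash)→2680, (C,nl_idx)→4120, (E,merge)→6080, (C,merge)→6460, (E,hash)→9240, (E,nl)→60120 …(+1); best=2680 via (C,hash)
  {BC}: card=120; try (C,nl_idx)→1080, (C,hash)→1920, (B,hash)→1920, (C,merge)→2040, (B,merge)→2040, (C,nl)→14520 …(+1); best=1080 via (C,nl_idx)
  {BD}: card=3750; try (B,hash)→2180, (D,merge)→3330, (B,merge)→3460, (D,hash)→4240, (D,nl_idx)→4830, (D,nl)→30120 …(+1); best=2180 via (B,hash)
  {BCE}: card=120; try (B,hash)→4480, (B,merge)→4600, (E,merge)→7040, (E,hash)→10200, (B,nl)→17080, (E,nl)→61080; best=4480 via (B,hash)
  {BCD}: card=3750; try (D,merge)→4290, (D,hash)→5200, (D,nl_idx)→5790, (C,hash)→7610, (D,nl)→31080, (C,nl_idx)→32180 …(+2); best=4290 via (D,merge)
  {BCDE}: card=3750; try (D,merge)→7690, (D,hash)→8600, (D,nl_idx)→9190, (E,hash)→17040, (D,nl)→34480, (E,merge)→58040 …(+1); best=7690 via (D,merge)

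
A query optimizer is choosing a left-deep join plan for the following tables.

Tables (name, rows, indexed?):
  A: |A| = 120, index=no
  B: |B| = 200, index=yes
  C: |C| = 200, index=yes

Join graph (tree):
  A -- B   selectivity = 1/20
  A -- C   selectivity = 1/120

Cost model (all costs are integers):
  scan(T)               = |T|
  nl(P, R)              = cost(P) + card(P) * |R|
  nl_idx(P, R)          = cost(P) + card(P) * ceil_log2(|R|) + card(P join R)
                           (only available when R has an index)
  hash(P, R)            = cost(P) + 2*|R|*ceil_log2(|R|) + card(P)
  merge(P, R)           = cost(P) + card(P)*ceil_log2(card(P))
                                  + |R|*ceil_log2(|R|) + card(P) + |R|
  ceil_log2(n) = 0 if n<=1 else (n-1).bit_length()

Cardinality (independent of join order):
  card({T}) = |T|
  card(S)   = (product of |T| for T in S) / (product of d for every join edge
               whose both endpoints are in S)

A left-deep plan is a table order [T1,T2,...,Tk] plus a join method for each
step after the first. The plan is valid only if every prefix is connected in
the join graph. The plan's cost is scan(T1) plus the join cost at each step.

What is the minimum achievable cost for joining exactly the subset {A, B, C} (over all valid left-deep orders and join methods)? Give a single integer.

4680

Selinger DP over subsets of {A,B,C}:
  {A}: scan cost=120, card=120
  {B}: scan cost=200, card=200
  {C}: scan cost=200, card=200
  {AB}: card=1200; try (A,hash)→2080, (B,nl_idx)→2280, (B,merge)→2880, (A,merge)→2960, (B,hash)→3440, (B,nl)→24120 …(+1); best=2080 via (A,hash)
  {AC}: card=200; try (C,nl_idx)→1280, (A,hash)→2080, (C,merge)→2880, (A,merge)→2960, (C,hash)→3440, (C,nl)→24120 …(+1); best=1280 via (C,nl_idx)
  {ABC}: card=2000; try (B,hash)→4680, (B,merge)→4880, (B,nl_idx)→4880, (C,hash)→6480, (C,nl_idx)→13680, (C,merge)→18280 …(+2); best=4680 via (B,hash)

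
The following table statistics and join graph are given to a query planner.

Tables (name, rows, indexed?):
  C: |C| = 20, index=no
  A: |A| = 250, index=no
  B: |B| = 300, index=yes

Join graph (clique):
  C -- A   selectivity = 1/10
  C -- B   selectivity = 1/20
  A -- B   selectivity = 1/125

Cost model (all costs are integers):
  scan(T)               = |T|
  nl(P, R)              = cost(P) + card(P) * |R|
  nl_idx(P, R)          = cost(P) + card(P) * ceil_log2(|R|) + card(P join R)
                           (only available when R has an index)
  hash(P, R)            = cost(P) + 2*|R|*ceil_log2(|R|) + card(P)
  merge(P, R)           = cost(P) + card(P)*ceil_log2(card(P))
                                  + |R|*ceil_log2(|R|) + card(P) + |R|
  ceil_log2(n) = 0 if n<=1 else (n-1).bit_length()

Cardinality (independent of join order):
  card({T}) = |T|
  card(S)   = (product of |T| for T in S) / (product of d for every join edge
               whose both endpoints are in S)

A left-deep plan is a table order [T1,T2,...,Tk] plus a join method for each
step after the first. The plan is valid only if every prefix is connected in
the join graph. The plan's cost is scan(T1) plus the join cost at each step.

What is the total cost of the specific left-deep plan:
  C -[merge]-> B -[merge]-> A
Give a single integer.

8390

step 1: scan C: cost=20, card=20
step 2: join B via merge
    card(P join B) = 20*300/(20) = 300
    cost = 20 + 20*5 + 300*9 + 20 + 300 = 3140
step 3: join A via merge
    card(P join A) = 300*250/(10*125) = 60
    cost = 3140 + 300*9 + 250*8 + 300 + 250 = 8390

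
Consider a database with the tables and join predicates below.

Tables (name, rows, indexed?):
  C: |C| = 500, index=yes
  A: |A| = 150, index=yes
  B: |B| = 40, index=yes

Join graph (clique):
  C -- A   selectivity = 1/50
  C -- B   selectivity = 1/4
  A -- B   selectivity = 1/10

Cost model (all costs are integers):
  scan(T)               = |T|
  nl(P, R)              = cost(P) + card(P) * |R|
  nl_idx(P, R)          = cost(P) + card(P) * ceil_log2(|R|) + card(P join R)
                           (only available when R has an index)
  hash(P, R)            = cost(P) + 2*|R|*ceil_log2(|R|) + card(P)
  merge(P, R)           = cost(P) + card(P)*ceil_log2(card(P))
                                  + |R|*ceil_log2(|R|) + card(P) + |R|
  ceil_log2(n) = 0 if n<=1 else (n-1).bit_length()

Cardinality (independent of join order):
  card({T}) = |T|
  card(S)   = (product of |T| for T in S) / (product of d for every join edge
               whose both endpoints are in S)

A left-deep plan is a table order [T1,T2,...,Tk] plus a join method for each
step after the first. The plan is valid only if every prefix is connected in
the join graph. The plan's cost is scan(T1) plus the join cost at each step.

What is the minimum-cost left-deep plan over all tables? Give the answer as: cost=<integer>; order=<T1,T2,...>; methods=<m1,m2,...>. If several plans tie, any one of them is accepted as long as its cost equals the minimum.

Selinger DP (subsets sized 1..n):
  {C}: scan cost=500, card=500
  {A}: scan cost=150, card=150
  {B}: scan cost=40, card=40
  {AC}: card=1500; try (C,nl_idx)→3000, (A,hash)→3400, (A,nl_idx)→6000, (C,merge)→6500, (A,merge)→6850, (C,hash)→9300 …(+2); best=3000 via (C,nl_idx)
  {BC}: card=5000; try (B,hash)→1480, (C,merge)→5320, (C,nl_idx)→5400, (B,merge)→5780, (B,nl_idx)→8500, (C,hash)→9080 …(+2); best=1480 via (B,hash)
  {AB}: card=600; try (B,hash)→780, (A,nl_idx)→960, (B,nl_idx)→1650, (A,merge)→1670, (B,merge)→1780, (A,hash)→2480 …(+2); best=780 via (B,hash)
  {ABC}: card=1500; try (B,hash)→4980, (C,nl_idx)→7680, (A,hash)→8880, (C,hash)→10380, (C,merge)→12380, (B,nl_idx)→13500 …(+6); best=4980 via (B,hash)

cost=4980; order=A,C,B; methods=nl_idx,hash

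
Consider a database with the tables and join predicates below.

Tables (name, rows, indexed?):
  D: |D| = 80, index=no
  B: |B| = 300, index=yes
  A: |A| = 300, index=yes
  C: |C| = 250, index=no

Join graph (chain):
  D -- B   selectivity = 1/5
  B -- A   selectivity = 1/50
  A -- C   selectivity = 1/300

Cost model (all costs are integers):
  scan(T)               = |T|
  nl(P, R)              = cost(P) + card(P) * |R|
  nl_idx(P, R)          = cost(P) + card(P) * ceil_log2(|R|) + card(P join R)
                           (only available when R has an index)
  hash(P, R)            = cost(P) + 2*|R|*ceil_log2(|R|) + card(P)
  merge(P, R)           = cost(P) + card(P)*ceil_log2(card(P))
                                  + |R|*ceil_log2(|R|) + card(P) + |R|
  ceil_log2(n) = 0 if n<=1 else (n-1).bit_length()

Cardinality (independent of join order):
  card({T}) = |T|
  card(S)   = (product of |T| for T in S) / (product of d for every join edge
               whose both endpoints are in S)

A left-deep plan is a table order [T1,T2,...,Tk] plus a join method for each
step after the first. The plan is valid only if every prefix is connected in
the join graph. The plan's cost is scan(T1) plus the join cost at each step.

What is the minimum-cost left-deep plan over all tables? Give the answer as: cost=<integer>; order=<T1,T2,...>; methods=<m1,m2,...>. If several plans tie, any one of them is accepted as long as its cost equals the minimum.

cost=9120; order=C,A,B,D; methods=nl_idx,nl_idx,hash

Selinger DP (subsets sized 1..n):
  {D}: scan cost=80, card=80
  {B}: scan cost=300, card=300
  {A}: scan cost=300, card=300
  {C}: scan cost=250, card=250
  {BD}: card=4800; try (D,hash)→1720, (B,merge)→3720, (D,merge)→3940, (B,hash)→5560, (B,nl_idx)→5600, (B,nl)→24080 …(+1); best=1720 via (D,hash)
  {AB}: card=1800; try (B,nl_idx)→4800, (A,nl_idx)→4800, (B,hash)→6000, (A,hash)→6000, (B,merge)→6300, (A,merge)→6300 …(+2); best=4800 via (B,nl_idx)
  {AC}: card=250; try (A,nl_idx)→2750, (C,hash)→4600, (A,merge)→5500, (C,merge)→5550, (A,hash)→5900, (A,nl)→75250 …(+1); best=2750 via (A,nl_idx)
  {ABD}: card=28800; try (D,hash)→7720, (A,hash)→11920, (D,merge)→27040, (A,merge)→71920, (A,nl_idx)→73720, (D,nl)→148800 …(+1); best=7720 via (D,hash)
  {ABC}: card=1500; try (B,nl_idx)→6500, (B,merge)→8000, (B,hash)→8400, (C,hash)→10600, (C,merge)→28650, (B,nl)→77750 …(+1); best=6500 via (B,nl_idx)
  {ABCD}: card=24000; try (D,hash)→9120, (D,merge)→25140, (C,hash)→40520, (D,nl)→126500, (C,merge)→470770, (C,nl)→7207720; best=9120 via (D,hash)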